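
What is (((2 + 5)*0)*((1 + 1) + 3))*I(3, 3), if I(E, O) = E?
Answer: 0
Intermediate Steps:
(((2 + 5)*0)*((1 + 1) + 3))*I(3, 3) = (((2 + 5)*0)*((1 + 1) + 3))*3 = ((7*0)*(2 + 3))*3 = (0*5)*3 = 0*3 = 0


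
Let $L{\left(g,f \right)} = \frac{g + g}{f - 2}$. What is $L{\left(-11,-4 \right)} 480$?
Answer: $1760$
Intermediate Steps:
$L{\left(g,f \right)} = \frac{2 g}{-2 + f}$
$L{\left(-11,-4 \right)} 480 = 2 \left(-11\right) \frac{1}{-2 - 4} \cdot 480 = 2 \left(-11\right) \frac{1}{-6} \cdot 480 = 2 \left(-11\right) \left(- \frac{1}{6}\right) 480 = \frac{11}{3} \cdot 480 = 1760$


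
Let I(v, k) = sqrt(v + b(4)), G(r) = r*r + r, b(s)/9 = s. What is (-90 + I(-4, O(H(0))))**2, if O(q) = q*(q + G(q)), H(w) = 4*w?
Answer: 8132 - 720*sqrt(2) ≈ 7113.8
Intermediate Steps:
b(s) = 9*s
G(r) = r + r**2 (G(r) = r**2 + r = r + r**2)
O(q) = q*(q + q*(1 + q))
I(v, k) = sqrt(36 + v) (I(v, k) = sqrt(v + 9*4) = sqrt(v + 36) = sqrt(36 + v))
(-90 + I(-4, O(H(0))))**2 = (-90 + sqrt(36 - 4))**2 = (-90 + sqrt(32))**2 = (-90 + 4*sqrt(2))**2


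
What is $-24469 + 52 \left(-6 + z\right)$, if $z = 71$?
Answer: $-21089$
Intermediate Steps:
$-24469 + 52 \left(-6 + z\right) = -24469 + 52 \left(-6 + 71\right) = -24469 + 52 \cdot 65 = -24469 + 3380 = -21089$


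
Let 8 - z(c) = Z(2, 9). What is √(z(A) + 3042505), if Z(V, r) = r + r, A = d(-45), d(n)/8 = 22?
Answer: 3*√338055 ≈ 1744.3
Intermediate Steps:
d(n) = 176 (d(n) = 8*22 = 176)
A = 176
Z(V, r) = 2*r
z(c) = -10 (z(c) = 8 - 2*9 = 8 - 1*18 = 8 - 18 = -10)
√(z(A) + 3042505) = √(-10 + 3042505) = √3042495 = 3*√338055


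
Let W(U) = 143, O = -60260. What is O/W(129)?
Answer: -60260/143 ≈ -421.40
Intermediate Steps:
O/W(129) = -60260/143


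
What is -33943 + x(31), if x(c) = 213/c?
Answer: -1052020/31 ≈ -33936.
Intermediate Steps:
-33943 + x(31) = -33943 + 213/31 = -1052020/31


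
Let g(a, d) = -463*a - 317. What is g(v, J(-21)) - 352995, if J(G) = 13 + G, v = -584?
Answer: -82920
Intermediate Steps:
g(a, d) = -317 - 463*a
g(v, J(-21)) - 352995 = (-317 - 463*(-584)) - 352995 = (-317 + 270392) - 352995 = 270075 - 352995 = -82920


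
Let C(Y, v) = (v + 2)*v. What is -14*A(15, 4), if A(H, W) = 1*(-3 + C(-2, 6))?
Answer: -630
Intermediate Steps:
C(Y, v) = v*(2 + v) (C(Y, v) = (2 + v)*v = v*(2 + v))
A(H, W) = 45 (A(H, W) = 1*(-3 + 6*(2 + 6)) = 1*(-3 + 6*8) = 1*(-3 + 48) = 1*45 = 45)
-14*A(15, 4) = -14*45 = -630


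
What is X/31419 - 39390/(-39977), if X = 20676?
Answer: 688052954/418679121 ≈ 1.6434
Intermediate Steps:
X/31419 - 39390/(-39977) = 20676/31419 - 39390/(-39977) = 20676*(1/31419) - 39390*(-1/39977) = 6892/10473 + 39390/39977 = 688052954/418679121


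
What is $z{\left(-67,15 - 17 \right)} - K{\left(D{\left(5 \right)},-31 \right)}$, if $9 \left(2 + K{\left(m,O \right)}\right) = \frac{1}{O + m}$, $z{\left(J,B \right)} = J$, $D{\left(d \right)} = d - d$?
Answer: $- \frac{18134}{279} \approx -64.996$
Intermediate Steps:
$D{\left(d \right)} = 0$
$K{\left(m,O \right)} = -2 + \frac{1}{9 \left(O + m\right)}$
$z{\left(-67,15 - 17 \right)} - K{\left(D{\left(5 \right)},-31 \right)} = -67 - \frac{\frac{1}{9} - -62 - 0}{-31 + 0} = -67 - \frac{\frac{1}{9} + 62 + 0}{-31} = -67 - \left(- \frac{1}{31}\right) \frac{559}{9} = -67 - - \frac{559}{279} = -67 + \frac{559}{279} = - \frac{18134}{279}$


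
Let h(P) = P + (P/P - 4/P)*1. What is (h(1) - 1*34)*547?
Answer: -19692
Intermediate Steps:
h(P) = 1 + P - 4/P (h(P) = P + (1 - 4/P)*1 = P + (1 - 4/P) = 1 + P - 4/P)
(h(1) - 1*34)*547 = ((1 + 1 - 4/1) - 1*34)*547 = ((1 + 1 - 4*1) - 34)*547 = ((1 + 1 - 4) - 34)*547 = (-2 - 34)*547 = -36*547 = -19692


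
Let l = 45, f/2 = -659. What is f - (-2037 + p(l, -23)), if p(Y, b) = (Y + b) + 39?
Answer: 658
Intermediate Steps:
f = -1318 (f = 2*(-659) = -1318)
p(Y, b) = 39 + Y + b
f - (-2037 + p(l, -23)) = -1318 - (-2037 + (39 + 45 - 23)) = -1318 - (-2037 + 61) = -1318 - 1*(-1976) = -1318 + 1976 = 658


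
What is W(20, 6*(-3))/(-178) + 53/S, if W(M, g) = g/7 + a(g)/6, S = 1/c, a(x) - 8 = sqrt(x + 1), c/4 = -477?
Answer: -189000743/1869 - I*sqrt(17)/1068 ≈ -1.0112e+5 - 0.0038606*I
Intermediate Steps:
c = -1908 (c = 4*(-477) = -1908)
a(x) = 8 + sqrt(1 + x) (a(x) = 8 + sqrt(x + 1) = 8 + sqrt(1 + x))
S = -1/1908 (S = 1/(-1908) = -1/1908 ≈ -0.00052411)
W(M, g) = 4/3 + sqrt(1 + g)/6 + g/7 (W(M, g) = g/7 + (8 + sqrt(1 + g))/6 = g*(1/7) + (8 + sqrt(1 + g))*(1/6) = g/7 + (4/3 + sqrt(1 + g)/6) = 4/3 + sqrt(1 + g)/6 + g/7)
W(20, 6*(-3))/(-178) + 53/S = (4/3 + sqrt(1 + 6*(-3))/6 + (6*(-3))/7)/(-178) + 53/(-1/1908) = (4/3 + sqrt(1 - 18)/6 + (1/7)*(-18))*(-1/178) + 53*(-1908) = (4/3 + sqrt(-17)/6 - 18/7)*(-1/178) - 101124 = (4/3 + (I*sqrt(17))/6 - 18/7)*(-1/178) - 101124 = (4/3 + I*sqrt(17)/6 - 18/7)*(-1/178) - 101124 = (-26/21 + I*sqrt(17)/6)*(-1/178) - 101124 = (13/1869 - I*sqrt(17)/1068) - 101124 = -189000743/1869 - I*sqrt(17)/1068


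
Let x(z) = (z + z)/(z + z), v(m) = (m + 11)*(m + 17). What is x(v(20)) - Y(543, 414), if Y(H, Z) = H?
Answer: -542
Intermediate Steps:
v(m) = (11 + m)*(17 + m)
x(z) = 1 (x(z) = (2*z)/((2*z)) = (2*z)*(1/(2*z)) = 1)
x(v(20)) - Y(543, 414) = 1 - 1*543 = 1 - 543 = -542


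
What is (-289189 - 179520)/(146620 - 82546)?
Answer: -468709/64074 ≈ -7.3151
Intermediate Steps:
(-289189 - 179520)/(146620 - 82546) = -468709/64074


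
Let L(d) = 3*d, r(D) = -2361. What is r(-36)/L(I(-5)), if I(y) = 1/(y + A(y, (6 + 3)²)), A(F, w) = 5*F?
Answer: 23610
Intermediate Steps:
I(y) = 1/(6*y) (I(y) = 1/(y + 5*y) = 1/(6*y))
r(-36)/L(I(-5)) = -2361/(3*((⅙)/(-5))) = -2361/(3*((⅙)*(-⅕))) = -2361/(3*(-1/30)) = -2361/(-⅒) = -2361*(-10) = 23610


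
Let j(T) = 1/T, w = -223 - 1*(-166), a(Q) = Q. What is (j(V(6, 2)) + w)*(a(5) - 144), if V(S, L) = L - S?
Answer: 31831/4 ≈ 7957.8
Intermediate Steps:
w = -57 (w = -223 + 166 = -57)
(j(V(6, 2)) + w)*(a(5) - 144) = (1/(2 - 1*6) - 57)*(5 - 144) = (1/(2 - 6) - 57)*(-139) = (1/(-4) - 57)*(-139) = (-1/4 - 57)*(-139) = -229/4*(-139) = 31831/4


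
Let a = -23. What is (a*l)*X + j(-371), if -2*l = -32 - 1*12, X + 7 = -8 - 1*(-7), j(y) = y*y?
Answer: 141689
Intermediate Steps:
j(y) = y**2
X = -8 (X = -7 + (-8 - 1*(-7)) = -7 + (-8 + 7) = -7 - 1 = -8)
l = 22 (l = -(-32 - 1*12)/2 = -(-32 - 12)/2 = -1/2*(-44) = 22)
(a*l)*X + j(-371) = -23*22*(-8) + (-371)**2 = -506*(-8) + 137641 = 4048 + 137641 = 141689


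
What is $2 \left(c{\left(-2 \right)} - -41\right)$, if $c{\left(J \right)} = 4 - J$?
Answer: $94$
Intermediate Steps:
$2 \left(c{\left(-2 \right)} - -41\right) = 2 \left(\left(4 - -2\right) - -41\right) = 2 \left(\left(4 + 2\right) + 41\right) = 2 \left(6 + 41\right) = 2 \cdot 47 = 94$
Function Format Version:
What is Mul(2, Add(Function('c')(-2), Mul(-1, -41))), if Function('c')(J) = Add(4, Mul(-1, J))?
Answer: 94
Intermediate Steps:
Mul(2, Add(Function('c')(-2), Mul(-1, -41))) = Mul(2, Add(Add(4, Mul(-1, -2)), Mul(-1, -41))) = Mul(2, Add(Add(4, 2), 41)) = Mul(2, Add(6, 41)) = Mul(2, 47) = 94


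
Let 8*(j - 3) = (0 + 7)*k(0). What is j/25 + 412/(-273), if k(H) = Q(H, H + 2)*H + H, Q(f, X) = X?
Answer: -9481/6825 ≈ -1.3892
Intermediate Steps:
k(H) = H + H*(2 + H) (k(H) = (H + 2)*H + H = (2 + H)*H + H = H*(2 + H) + H = H + H*(2 + H))
j = 3 (j = 3 + ((0 + 7)*(0*(3 + 0)))/8 = 3 + (7*(0*3))/8 = 3 + (7*0)/8 = 3 + (⅛)*0 = 3 + 0 = 3)
j/25 + 412/(-273) = 3/25 + 412/(-273) = 3*(1/25) + 412*(-1/273) = 3/25 - 412/273 = -9481/6825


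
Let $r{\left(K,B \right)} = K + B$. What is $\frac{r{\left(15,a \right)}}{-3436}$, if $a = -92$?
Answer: $\frac{77}{3436} \approx 0.02241$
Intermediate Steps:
$r{\left(K,B \right)} = B + K$
$\frac{r{\left(15,a \right)}}{-3436} = \frac{-92 + 15}{-3436} = \left(-77\right) \left(- \frac{1}{3436}\right) = \frac{77}{3436}$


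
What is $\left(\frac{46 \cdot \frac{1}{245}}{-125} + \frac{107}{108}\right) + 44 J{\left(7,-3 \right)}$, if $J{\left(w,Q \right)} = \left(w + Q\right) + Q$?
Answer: $\frac{148801907}{3307500} \approx 44.989$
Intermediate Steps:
$J{\left(w,Q \right)} = w + 2 Q$ ($J{\left(w,Q \right)} = \left(Q + w\right) + Q = w + 2 Q$)
$\left(\frac{46 \cdot \frac{1}{245}}{-125} + \frac{107}{108}\right) + 44 J{\left(7,-3 \right)} = \left(\frac{46 \cdot \frac{1}{245}}{-125} + \frac{107}{108}\right) + 44 \left(7 + 2 \left(-3\right)\right) = \left(46 \cdot \frac{1}{245} \left(- \frac{1}{125}\right) + 107 \cdot \frac{1}{108}\right) + 44 \left(7 - 6\right) = \left(\frac{46}{245} \left(- \frac{1}{125}\right) + \frac{107}{108}\right) + 44 \cdot 1 = \left(- \frac{46}{30625} + \frac{107}{108}\right) + 44 = \frac{3271907}{3307500} + 44 = \frac{148801907}{3307500}$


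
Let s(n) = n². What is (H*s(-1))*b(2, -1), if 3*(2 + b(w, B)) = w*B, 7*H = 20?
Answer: -160/21 ≈ -7.6190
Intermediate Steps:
H = 20/7 (H = (⅐)*20 = 20/7 ≈ 2.8571)
b(w, B) = -2 + B*w/3 (b(w, B) = -2 + (w*B)/3 = -2 + (B*w)/3 = -2 + B*w/3)
(H*s(-1))*b(2, -1) = ((20/7)*(-1)²)*(-2 + (⅓)*(-1)*2) = ((20/7)*1)*(-2 - ⅔) = (20/7)*(-8/3) = -160/21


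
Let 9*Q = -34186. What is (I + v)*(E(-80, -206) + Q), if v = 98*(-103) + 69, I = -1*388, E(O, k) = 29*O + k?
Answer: 65856440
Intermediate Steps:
Q = -34186/9 (Q = (1/9)*(-34186) = -34186/9 ≈ -3798.4)
E(O, k) = k + 29*O
I = -388
v = -10025 (v = -10094 + 69 = -10025)
(I + v)*(E(-80, -206) + Q) = (-388 - 10025)*((-206 + 29*(-80)) - 34186/9) = -10413*((-206 - 2320) - 34186/9) = -10413*(-2526 - 34186/9) = -10413*(-56920/9) = 65856440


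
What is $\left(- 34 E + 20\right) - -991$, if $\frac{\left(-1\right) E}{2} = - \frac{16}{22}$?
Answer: $\frac{10577}{11} \approx 961.54$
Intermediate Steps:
$E = \frac{16}{11}$ ($E = - 2 \left(- \frac{16}{22}\right) = - 2 \left(\left(-16\right) \frac{1}{22}\right) = \left(-2\right) \left(- \frac{8}{11}\right) = \frac{16}{11} \approx 1.4545$)
$\left(- 34 E + 20\right) - -991 = \left(\left(-34\right) \frac{16}{11} + 20\right) - -991 = \left(- \frac{544}{11} + 20\right) + 991 = - \frac{324}{11} + 991 = \frac{10577}{11}$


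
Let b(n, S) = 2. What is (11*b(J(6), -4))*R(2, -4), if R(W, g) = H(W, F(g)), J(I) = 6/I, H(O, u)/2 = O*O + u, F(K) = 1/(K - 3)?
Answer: 1188/7 ≈ 169.71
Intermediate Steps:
F(K) = 1/(-3 + K)
H(O, u) = 2*u + 2*O**2 (H(O, u) = 2*(O*O + u) = 2*(O**2 + u) = 2*(u + O**2) = 2*u + 2*O**2)
R(W, g) = 2*W**2 + 2/(-3 + g) (R(W, g) = 2/(-3 + g) + 2*W**2 = 2*W**2 + 2/(-3 + g))
(11*b(J(6), -4))*R(2, -4) = (11*2)*(2*(1 + 2**2*(-3 - 4))/(-3 - 4)) = 22*(2*(1 + 4*(-7))/(-7)) = 22*(2*(-1/7)*(1 - 28)) = 22*(2*(-1/7)*(-27)) = 22*(54/7) = 1188/7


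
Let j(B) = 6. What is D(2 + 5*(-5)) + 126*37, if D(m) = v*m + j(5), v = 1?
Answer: 4645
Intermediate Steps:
D(m) = 6 + m (D(m) = 1*m + 6 = m + 6 = 6 + m)
D(2 + 5*(-5)) + 126*37 = (6 + (2 + 5*(-5))) + 126*37 = (6 + (2 - 25)) + 4662 = (6 - 23) + 4662 = -17 + 4662 = 4645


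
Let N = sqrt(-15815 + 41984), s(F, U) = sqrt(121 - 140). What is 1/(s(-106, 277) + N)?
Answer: 1/(sqrt(26169) + I*sqrt(19)) ≈ 0.0061772 - 0.00016645*I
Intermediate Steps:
s(F, U) = I*sqrt(19) (s(F, U) = sqrt(-19) = I*sqrt(19))
N = sqrt(26169) ≈ 161.77
1/(s(-106, 277) + N) = 1/(I*sqrt(19) + sqrt(26169)) = 1/(sqrt(26169) + I*sqrt(19))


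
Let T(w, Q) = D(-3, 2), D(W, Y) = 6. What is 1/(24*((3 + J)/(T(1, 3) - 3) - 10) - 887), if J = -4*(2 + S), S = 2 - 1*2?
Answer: -1/1167 ≈ -0.00085690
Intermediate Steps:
T(w, Q) = 6
S = 0 (S = 2 - 2 = 0)
J = -8 (J = -4*(2 + 0) = -4*2 = -8)
1/(24*((3 + J)/(T(1, 3) - 3) - 10) - 887) = 1/(24*((3 - 8)/(6 - 3) - 10) - 887) = 1/(24*(-5/3 - 10) - 887) = 1/(24*(-35/3) - 887) = 1/(-280 - 887) = 1/(-1167) = -1/1167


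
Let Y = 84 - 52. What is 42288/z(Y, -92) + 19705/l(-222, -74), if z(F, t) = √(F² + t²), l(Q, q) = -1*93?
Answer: -19705/93 + 10572*√593/593 ≈ 222.26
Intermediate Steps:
l(Q, q) = -93
Y = 32
42288/z(Y, -92) + 19705/l(-222, -74) = 42288/(√(32² + (-92)²)) + 19705/(-93) = 42288/(√(1024 + 8464)) + 19705*(-1/93) = 42288/(√9488) - 19705/93 = 42288/((4*√593)) - 19705/93 = 42288*(√593/2372) - 19705/93 = 10572*√593/593 - 19705/93 = -19705/93 + 10572*√593/593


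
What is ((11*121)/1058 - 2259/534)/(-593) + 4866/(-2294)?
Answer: -67766497256/32023130851 ≈ -2.1162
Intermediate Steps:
((11*121)/1058 - 2259/534)/(-593) + 4866/(-2294) = (1331*(1/1058) - 2259*1/534)*(-1/593) + 4866*(-1/2294) = (1331/1058 - 753/178)*(-1/593) - 2433/1147 = -139939/47081*(-1/593) - 2433/1147 = 139939/27919033 - 2433/1147 = -67766497256/32023130851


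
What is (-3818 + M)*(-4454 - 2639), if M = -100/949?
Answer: 25700648526/949 ≈ 2.7082e+7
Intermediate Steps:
M = -100/949 (M = -100*1/949 = -100/949 ≈ -0.10537)
(-3818 + M)*(-4454 - 2639) = (-3818 - 100/949)*(-4454 - 2639) = -3623382/949*(-7093) = 25700648526/949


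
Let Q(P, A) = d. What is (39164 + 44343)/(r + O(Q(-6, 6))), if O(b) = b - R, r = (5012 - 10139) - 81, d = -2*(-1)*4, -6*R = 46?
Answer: -250521/15577 ≈ -16.083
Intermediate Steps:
R = -23/3 (R = -⅙*46 = -23/3 ≈ -7.6667)
d = 8 (d = 2*4 = 8)
Q(P, A) = 8
r = -5208 (r = -5127 - 81 = -5208)
O(b) = 23/3 + b (O(b) = b - 1*(-23/3) = b + 23/3 = 23/3 + b)
(39164 + 44343)/(r + O(Q(-6, 6))) = (39164 + 44343)/(-5208 + (23/3 + 8)) = 83507/(-5208 + 47/3) = 83507/(-15577/3) = 83507*(-3/15577) = -250521/15577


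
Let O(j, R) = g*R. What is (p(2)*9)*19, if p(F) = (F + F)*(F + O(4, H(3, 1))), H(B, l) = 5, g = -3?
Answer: -8892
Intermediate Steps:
O(j, R) = -3*R
p(F) = 2*F*(-15 + F) (p(F) = (F + F)*(F - 3*5) = (2*F)*(F - 15) = (2*F)*(-15 + F) = 2*F*(-15 + F))
(p(2)*9)*19 = ((2*2*(-15 + 2))*9)*19 = ((2*2*(-13))*9)*19 = -52*9*19 = -468*19 = -8892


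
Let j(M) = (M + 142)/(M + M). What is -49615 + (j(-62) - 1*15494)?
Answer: -2018399/31 ≈ -65110.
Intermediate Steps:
j(M) = (142 + M)/(2*M) (j(M) = (142 + M)/((2*M)) = (142 + M)*(1/(2*M)) = (142 + M)/(2*M))
-49615 + (j(-62) - 1*15494) = -49615 + ((½)*(142 - 62)/(-62) - 1*15494) = -49615 + ((½)*(-1/62)*80 - 15494) = -49615 + (-20/31 - 15494) = -49615 - 480334/31 = -2018399/31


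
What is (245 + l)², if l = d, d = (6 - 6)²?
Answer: 60025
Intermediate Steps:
d = 0 (d = 0² = 0)
l = 0
(245 + l)² = (245 + 0)² = 245² = 60025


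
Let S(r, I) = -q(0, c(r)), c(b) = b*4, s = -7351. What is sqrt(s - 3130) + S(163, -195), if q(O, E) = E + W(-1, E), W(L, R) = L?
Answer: -651 + I*sqrt(10481) ≈ -651.0 + 102.38*I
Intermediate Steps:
c(b) = 4*b
q(O, E) = -1 + E (q(O, E) = E - 1 = -1 + E)
S(r, I) = 1 - 4*r (S(r, I) = -(-1 + 4*r) = 1 - 4*r)
sqrt(s - 3130) + S(163, -195) = sqrt(-7351 - 3130) + (1 - 4*163) = sqrt(-10481) + (1 - 652) = I*sqrt(10481) - 651 = -651 + I*sqrt(10481)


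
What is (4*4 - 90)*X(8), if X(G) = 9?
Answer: -666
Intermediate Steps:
(4*4 - 90)*X(8) = (4*4 - 90)*9 = (16 - 90)*9 = -74*9 = -666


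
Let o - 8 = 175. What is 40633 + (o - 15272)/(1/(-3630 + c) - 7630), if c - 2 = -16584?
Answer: 6266627134981/154217561 ≈ 40635.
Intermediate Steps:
o = 183 (o = 8 + 175 = 183)
c = -16582 (c = 2 - 16584 = -16582)
40633 + (o - 15272)/(1/(-3630 + c) - 7630) = 40633 + (183 - 15272)/(1/(-3630 - 16582) - 7630) = 40633 - 15089/(1/(-20212) - 7630) = 40633 - 15089/(-1/20212 - 7630) = 40633 - 15089/(-154217561/20212) = 40633 - 15089*(-20212/154217561) = 40633 + 304978868/154217561 = 6266627134981/154217561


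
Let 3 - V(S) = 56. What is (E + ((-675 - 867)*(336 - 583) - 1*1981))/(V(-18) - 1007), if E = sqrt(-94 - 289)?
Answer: -378893/1060 - I*sqrt(383)/1060 ≈ -357.45 - 0.018463*I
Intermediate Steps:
V(S) = -53 (V(S) = 3 - 1*56 = 3 - 56 = -53)
E = I*sqrt(383) (E = sqrt(-383) = I*sqrt(383) ≈ 19.57*I)
(E + ((-675 - 867)*(336 - 583) - 1*1981))/(V(-18) - 1007) = (I*sqrt(383) + ((-675 - 867)*(336 - 583) - 1*1981))/(-53 - 1007) = (I*sqrt(383) + (-1542*(-247) - 1981))/(-1060) = (I*sqrt(383) + (380874 - 1981))*(-1/1060) = (I*sqrt(383) + 378893)*(-1/1060) = (378893 + I*sqrt(383))*(-1/1060) = -378893/1060 - I*sqrt(383)/1060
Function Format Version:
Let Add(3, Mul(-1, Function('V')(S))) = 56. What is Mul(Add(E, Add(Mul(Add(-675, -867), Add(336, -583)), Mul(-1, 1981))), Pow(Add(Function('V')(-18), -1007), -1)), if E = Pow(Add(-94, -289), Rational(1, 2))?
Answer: Add(Rational(-378893, 1060), Mul(Rational(-1, 1060), I, Pow(383, Rational(1, 2)))) ≈ Add(-357.45, Mul(-0.018463, I))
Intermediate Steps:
Function('V')(S) = -53 (Function('V')(S) = Add(3, Mul(-1, 56)) = Add(3, -56) = -53)
E = Mul(I, Pow(383, Rational(1, 2))) (E = Pow(-383, Rational(1, 2)) = Mul(I, Pow(383, Rational(1, 2))) ≈ Mul(19.570, I))
Mul(Add(E, Add(Mul(Add(-675, -867), Add(336, -583)), Mul(-1, 1981))), Pow(Add(Function('V')(-18), -1007), -1)) = Mul(Add(Mul(I, Pow(383, Rational(1, 2))), Add(Mul(Add(-675, -867), Add(336, -583)), Mul(-1, 1981))), Pow(Add(-53, -1007), -1)) = Mul(Add(Mul(I, Pow(383, Rational(1, 2))), Add(Mul(-1542, -247), -1981)), Pow(-1060, -1)) = Mul(Add(Mul(I, Pow(383, Rational(1, 2))), Add(380874, -1981)), Rational(-1, 1060)) = Mul(Add(Mul(I, Pow(383, Rational(1, 2))), 378893), Rational(-1, 1060)) = Mul(Add(378893, Mul(I, Pow(383, Rational(1, 2)))), Rational(-1, 1060)) = Add(Rational(-378893, 1060), Mul(Rational(-1, 1060), I, Pow(383, Rational(1, 2))))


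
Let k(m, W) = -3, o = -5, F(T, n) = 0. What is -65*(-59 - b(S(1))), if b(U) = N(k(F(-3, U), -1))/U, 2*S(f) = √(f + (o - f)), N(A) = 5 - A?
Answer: 3835 - 208*I*√5 ≈ 3835.0 - 465.1*I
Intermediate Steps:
S(f) = I*√5/2 (S(f) = √(f + (-5 - f))/2 = √(-5)/2 = (I*√5)/2 = I*√5/2)
b(U) = 8/U (b(U) = (5 - 1*(-3))/U = (5 + 3)/U = 8/U)
-65*(-59 - b(S(1))) = -65*(-59 - 8/(I*√5/2)) = -65*(-59 - 8*(-2*I*√5/5)) = -65*(-59 - (-16)*I*√5/5) = -65*(-59 + 16*I*√5/5) = 3835 - 208*I*√5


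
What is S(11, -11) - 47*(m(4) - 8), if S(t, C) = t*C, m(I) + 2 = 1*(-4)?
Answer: 537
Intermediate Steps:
m(I) = -6 (m(I) = -2 + 1*(-4) = -2 - 4 = -6)
S(t, C) = C*t
S(11, -11) - 47*(m(4) - 8) = -11*11 - 47*(-6 - 8) = -121 - 47*(-14) = -121 + 658 = 537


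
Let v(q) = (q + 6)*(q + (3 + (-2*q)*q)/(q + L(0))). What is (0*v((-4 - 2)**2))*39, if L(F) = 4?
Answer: 0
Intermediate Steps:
v(q) = (6 + q)*(q + (3 - 2*q**2)/(4 + q)) (v(q) = (q + 6)*(q + (3 + (-2*q)*q)/(q + 4)) = (6 + q)*(q + (3 - 2*q**2)/(4 + q)))
(0*v((-4 - 2)**2))*39 = (0*((18 - ((-4 - 2)**2)**3 - 2*(-4 - 2)**4 + 27*(-4 - 2)**2)/(4 + (-4 - 2)**2)))*39 = (0*((18 - ((-6)**2)**3 - 2*((-6)**2)**2 + 27*(-6)**2)/(4 + (-6)**2)))*39 = (0*((18 - 1*36**3 - 2*36**2 + 27*36)/(4 + 36)))*39 = (0*((18 - 1*46656 - 2*1296 + 972)/40))*39 = (0*((18 - 46656 - 2592 + 972)/40))*39 = (0*((1/40)*(-48258)))*39 = (0*(-24129/20))*39 = 0*39 = 0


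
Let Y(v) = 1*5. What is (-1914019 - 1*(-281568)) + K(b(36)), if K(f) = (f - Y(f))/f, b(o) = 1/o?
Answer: -1632630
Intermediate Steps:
Y(v) = 5
K(f) = (-5 + f)/f (K(f) = (f - 1*5)/f = (f - 5)/f = (-5 + f)/f)
(-1914019 - 1*(-281568)) + K(b(36)) = (-1914019 - 1*(-281568)) + (-5 + 1/36)/(1/36) = (-1914019 + 281568) + (-5 + 1/36)/(1/36) = -1632451 + 36*(-179/36) = -1632451 - 179 = -1632630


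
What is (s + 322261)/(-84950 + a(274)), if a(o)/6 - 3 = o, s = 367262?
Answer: -689523/83288 ≈ -8.2788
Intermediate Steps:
a(o) = 18 + 6*o
(s + 322261)/(-84950 + a(274)) = (367262 + 322261)/(-84950 + (18 + 6*274)) = 689523/(-84950 + (18 + 1644)) = 689523/(-84950 + 1662) = 689523/(-83288) = 689523*(-1/83288) = -689523/83288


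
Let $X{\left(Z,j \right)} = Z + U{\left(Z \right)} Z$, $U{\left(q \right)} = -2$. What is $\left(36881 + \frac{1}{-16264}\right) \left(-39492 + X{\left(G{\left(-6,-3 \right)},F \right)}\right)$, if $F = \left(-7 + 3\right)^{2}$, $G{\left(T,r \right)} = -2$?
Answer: $- \frac{11843694351335}{8132} \approx -1.4564 \cdot 10^{9}$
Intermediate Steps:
$F = 16$ ($F = \left(-4\right)^{2} = 16$)
$X{\left(Z,j \right)} = - Z$ ($X{\left(Z,j \right)} = Z - 2 Z = - Z$)
$\left(36881 + \frac{1}{-16264}\right) \left(-39492 + X{\left(G{\left(-6,-3 \right)},F \right)}\right) = \left(36881 + \frac{1}{-16264}\right) \left(-39492 - -2\right) = \left(36881 - \frac{1}{16264}\right) \left(-39492 + 2\right) = \frac{599832583}{16264} \left(-39490\right) = - \frac{11843694351335}{8132}$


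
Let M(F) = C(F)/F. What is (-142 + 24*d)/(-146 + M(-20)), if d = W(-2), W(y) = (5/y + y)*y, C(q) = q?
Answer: -74/145 ≈ -0.51034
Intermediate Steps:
W(y) = y*(y + 5/y) (W(y) = (y + 5/y)*y = y*(y + 5/y))
d = 9 (d = 5 + (-2)² = 5 + 4 = 9)
M(F) = 1 (M(F) = F/F = 1)
(-142 + 24*d)/(-146 + M(-20)) = (-142 + 24*9)/(-146 + 1) = (-142 + 216)/(-145) = 74*(-1/145) = -74/145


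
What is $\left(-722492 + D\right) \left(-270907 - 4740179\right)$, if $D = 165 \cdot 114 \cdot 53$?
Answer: $-1375232419668$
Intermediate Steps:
$D = 996930$ ($D = 18810 \cdot 53 = 996930$)
$\left(-722492 + D\right) \left(-270907 - 4740179\right) = \left(-722492 + 996930\right) \left(-270907 - 4740179\right) = 274438 \left(-5011086\right) = -1375232419668$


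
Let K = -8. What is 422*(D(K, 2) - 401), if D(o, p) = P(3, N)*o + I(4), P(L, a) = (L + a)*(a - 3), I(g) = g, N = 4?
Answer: -191166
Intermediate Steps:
P(L, a) = (-3 + a)*(L + a) (P(L, a) = (L + a)*(-3 + a) = (-3 + a)*(L + a))
D(o, p) = 4 + 7*o (D(o, p) = (4**2 - 3*3 - 3*4 + 3*4)*o + 4 = (16 - 9 - 12 + 12)*o + 4 = 7*o + 4 = 4 + 7*o)
422*(D(K, 2) - 401) = 422*((4 + 7*(-8)) - 401) = 422*((4 - 56) - 401) = 422*(-52 - 401) = 422*(-453) = -191166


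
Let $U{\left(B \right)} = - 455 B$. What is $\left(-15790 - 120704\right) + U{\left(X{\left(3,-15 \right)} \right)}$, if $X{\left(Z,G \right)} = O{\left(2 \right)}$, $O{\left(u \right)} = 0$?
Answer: $-136494$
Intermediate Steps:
$X{\left(Z,G \right)} = 0$
$\left(-15790 - 120704\right) + U{\left(X{\left(3,-15 \right)} \right)} = \left(-15790 - 120704\right) - 0 = -136494 + 0 = -136494$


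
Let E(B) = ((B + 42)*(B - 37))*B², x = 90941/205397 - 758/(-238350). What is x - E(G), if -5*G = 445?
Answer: -1148226772627931812/24478187475 ≈ -4.6908e+7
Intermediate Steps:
G = -89 (G = -⅕*445 = -89)
x = 10915739138/24478187475 (x = 90941*(1/205397) - 758*(-1/238350) = 90941/205397 + 379/119175 = 10915739138/24478187475 ≈ 0.44594)
E(B) = B²*(-37 + B)*(42 + B) (E(B) = ((42 + B)*(-37 + B))*B² = ((-37 + B)*(42 + B))*B² = B²*(-37 + B)*(42 + B))
x - E(G) = 10915739138/24478187475 - (-89)²*(-1554 + (-89)² + 5*(-89)) = 10915739138/24478187475 - 7921*(-1554 + 7921 - 445) = 10915739138/24478187475 - 7921*5922 = 10915739138/24478187475 - 1*46908162 = 10915739138/24478187475 - 46908162 = -1148226772627931812/24478187475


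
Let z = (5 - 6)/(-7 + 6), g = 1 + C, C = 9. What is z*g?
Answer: 10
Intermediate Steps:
g = 10 (g = 1 + 9 = 10)
z = 1 (z = -1/(-1) = -1*(-1) = 1)
z*g = 1*10 = 10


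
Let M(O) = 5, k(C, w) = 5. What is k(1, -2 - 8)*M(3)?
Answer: 25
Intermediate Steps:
k(1, -2 - 8)*M(3) = 5*5 = 25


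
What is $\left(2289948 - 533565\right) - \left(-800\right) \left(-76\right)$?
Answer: $1695583$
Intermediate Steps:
$\left(2289948 - 533565\right) - \left(-800\right) \left(-76\right) = 1756383 - 60800 = 1695583$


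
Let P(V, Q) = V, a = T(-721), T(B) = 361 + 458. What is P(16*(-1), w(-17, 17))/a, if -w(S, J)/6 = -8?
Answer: -16/819 ≈ -0.019536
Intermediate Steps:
w(S, J) = 48 (w(S, J) = -6*(-8) = 48)
T(B) = 819
a = 819
P(16*(-1), w(-17, 17))/a = (16*(-1))/819 = -16*1/819 = -16/819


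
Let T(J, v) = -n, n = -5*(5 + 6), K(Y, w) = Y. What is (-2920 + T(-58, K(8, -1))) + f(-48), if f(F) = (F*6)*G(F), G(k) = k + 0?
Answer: 10959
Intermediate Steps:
G(k) = k
n = -55 (n = -5*11 = -55)
T(J, v) = 55 (T(J, v) = -1*(-55) = 55)
f(F) = 6*F² (f(F) = (F*6)*F = (6*F)*F = 6*F²)
(-2920 + T(-58, K(8, -1))) + f(-48) = (-2920 + 55) + 6*(-48)² = -2865 + 6*2304 = -2865 + 13824 = 10959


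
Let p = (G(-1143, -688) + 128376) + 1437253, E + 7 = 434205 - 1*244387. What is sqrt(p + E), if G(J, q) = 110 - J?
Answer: sqrt(1756693) ≈ 1325.4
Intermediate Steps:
E = 189811 (E = -7 + (434205 - 1*244387) = -7 + (434205 - 244387) = -7 + 189818 = 189811)
p = 1566882 (p = ((110 - 1*(-1143)) + 128376) + 1437253 = ((110 + 1143) + 128376) + 1437253 = (1253 + 128376) + 1437253 = 129629 + 1437253 = 1566882)
sqrt(p + E) = sqrt(1566882 + 189811) = sqrt(1756693)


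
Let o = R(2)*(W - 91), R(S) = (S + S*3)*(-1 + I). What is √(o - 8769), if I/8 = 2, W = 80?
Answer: 3*I*√1121 ≈ 100.44*I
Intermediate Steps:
I = 16 (I = 8*2 = 16)
R(S) = 60*S (R(S) = (S + S*3)*(-1 + 16) = (S + 3*S)*15 = (4*S)*15 = 60*S)
o = -1320 (o = (60*2)*(80 - 91) = 120*(-11) = -1320)
√(o - 8769) = √(-1320 - 8769) = √(-10089) = 3*I*√1121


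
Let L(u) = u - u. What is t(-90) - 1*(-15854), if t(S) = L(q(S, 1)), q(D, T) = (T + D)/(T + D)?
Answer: 15854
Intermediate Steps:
q(D, T) = 1 (q(D, T) = (D + T)/(D + T) = 1)
L(u) = 0
t(S) = 0
t(-90) - 1*(-15854) = 0 - 1*(-15854) = 0 + 15854 = 15854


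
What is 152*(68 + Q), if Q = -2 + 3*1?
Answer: 10488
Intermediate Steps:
Q = 1 (Q = -2 + 3 = 1)
152*(68 + Q) = 152*(68 + 1) = 152*69 = 10488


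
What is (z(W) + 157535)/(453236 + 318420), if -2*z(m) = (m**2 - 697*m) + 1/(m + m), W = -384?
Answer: -76826111/1185263616 ≈ -0.064818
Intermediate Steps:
z(m) = -m**2/2 - 1/(4*m) + 697*m/2 (z(m) = -((m**2 - 697*m) + 1/(m + m))/2 = -((m**2 - 697*m) + 1/(2*m))/2 = -(m**2 + 1/(2*m) - 697*m)/2 = -m**2/2 - 1/(4*m) + 697*m/2)
(z(W) + 157535)/(453236 + 318420) = ((1/4)*(-1 + 2*(-384)**2*(697 - 1*(-384)))/(-384) + 157535)/(453236 + 318420) = ((1/4)*(-1/384)*(-1 + 2*147456*(697 + 384)) + 157535)/771656 = ((1/4)*(-1/384)*(-1 + 2*147456*1081) + 157535)*(1/771656) = ((1/4)*(-1/384)*(-1 + 318799872) + 157535)*(1/771656) = ((1/4)*(-1/384)*318799871 + 157535)*(1/771656) = (-318799871/1536 + 157535)*(1/771656) = -76826111/1536*1/771656 = -76826111/1185263616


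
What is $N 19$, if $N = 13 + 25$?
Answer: $722$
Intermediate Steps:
$N = 38$
$N 19 = 38 \cdot 19 = 722$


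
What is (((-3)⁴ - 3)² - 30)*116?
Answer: 702264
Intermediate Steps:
(((-3)⁴ - 3)² - 30)*116 = ((81 - 3)² - 30)*116 = (78² - 30)*116 = (6084 - 30)*116 = 6054*116 = 702264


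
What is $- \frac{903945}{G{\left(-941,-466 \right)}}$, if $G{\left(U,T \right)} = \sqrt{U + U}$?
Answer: $\frac{903945 i \sqrt{1882}}{1882} \approx 20837.0 i$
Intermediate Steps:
$G{\left(U,T \right)} = \sqrt{2} \sqrt{U}$ ($G{\left(U,T \right)} = \sqrt{2 U} = \sqrt{2} \sqrt{U}$)
$- \frac{903945}{G{\left(-941,-466 \right)}} = - \frac{903945}{\sqrt{2} \sqrt{-941}} = - \frac{903945}{\sqrt{2} i \sqrt{941}} = - \frac{903945}{i \sqrt{1882}} = - 903945 \left(- \frac{i \sqrt{1882}}{1882}\right) = \frac{903945 i \sqrt{1882}}{1882}$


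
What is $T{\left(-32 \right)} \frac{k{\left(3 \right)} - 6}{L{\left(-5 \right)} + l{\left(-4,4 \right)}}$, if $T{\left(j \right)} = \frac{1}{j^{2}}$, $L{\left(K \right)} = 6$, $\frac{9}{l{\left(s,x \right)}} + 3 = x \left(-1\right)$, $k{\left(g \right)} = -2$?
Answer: $- \frac{7}{4224} \approx -0.0016572$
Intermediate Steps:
$l{\left(s,x \right)} = \frac{9}{-3 - x}$ ($l{\left(s,x \right)} = \frac{9}{-3 + x \left(-1\right)} = \frac{9}{-3 - x}$)
$T{\left(j \right)} = \frac{1}{j^{2}}$
$T{\left(-32 \right)} \frac{k{\left(3 \right)} - 6}{L{\left(-5 \right)} + l{\left(-4,4 \right)}} = \frac{\left(-2 - 6\right) \frac{1}{6 - \frac{9}{3 + 4}}}{1024} = \frac{\left(-8\right) \frac{1}{6 - \frac{9}{7}}}{1024} = \frac{\left(-8\right) \frac{1}{\frac{33}{7}}}{1024} = \frac{\left(-8\right) \frac{7}{33}}{1024} = \frac{1}{1024} \left(- \frac{56}{33}\right) = - \frac{7}{4224}$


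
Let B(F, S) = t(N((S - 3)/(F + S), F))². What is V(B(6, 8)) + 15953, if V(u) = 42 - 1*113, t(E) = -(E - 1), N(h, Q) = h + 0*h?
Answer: 15882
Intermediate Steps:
N(h, Q) = h (N(h, Q) = h + 0 = h)
t(E) = 1 - E (t(E) = -(-1 + E) = 1 - E)
B(F, S) = (1 - (-3 + S)/(F + S))² (B(F, S) = (1 - (S - 3)/(F + S))² = (1 - (-3 + S)/(F + S))²)
V(u) = -71 (V(u) = 42 - 113 = -71)
V(B(6, 8)) + 15953 = -71 + 15953 = 15882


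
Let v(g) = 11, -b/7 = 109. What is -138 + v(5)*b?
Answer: -8531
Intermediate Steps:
b = -763 (b = -7*109 = -763)
-138 + v(5)*b = -138 + 11*(-763) = -138 - 8393 = -8531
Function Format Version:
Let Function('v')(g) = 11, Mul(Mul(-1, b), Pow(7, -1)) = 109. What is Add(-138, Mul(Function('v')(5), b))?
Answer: -8531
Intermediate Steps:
b = -763 (b = Mul(-7, 109) = -763)
Add(-138, Mul(Function('v')(5), b)) = Add(-138, Mul(11, -763)) = Add(-138, -8393) = -8531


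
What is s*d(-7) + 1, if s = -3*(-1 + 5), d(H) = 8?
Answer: -95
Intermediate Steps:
s = -12 (s = -3*4 = -12)
s*d(-7) + 1 = -12*8 + 1 = -96 + 1 = -95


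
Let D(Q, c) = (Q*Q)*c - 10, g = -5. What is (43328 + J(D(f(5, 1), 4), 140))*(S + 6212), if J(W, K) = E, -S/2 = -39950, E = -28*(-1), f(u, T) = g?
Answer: 3733471872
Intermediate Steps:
f(u, T) = -5
D(Q, c) = -10 + c*Q**2 (D(Q, c) = Q**2*c - 10 = c*Q**2 - 10 = -10 + c*Q**2)
E = 28
S = 79900 (S = -2*(-39950) = 79900)
J(W, K) = 28
(43328 + J(D(f(5, 1), 4), 140))*(S + 6212) = (43328 + 28)*(79900 + 6212) = 43356*86112 = 3733471872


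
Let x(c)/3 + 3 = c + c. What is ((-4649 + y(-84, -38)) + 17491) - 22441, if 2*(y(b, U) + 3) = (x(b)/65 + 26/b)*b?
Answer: -601739/65 ≈ -9257.5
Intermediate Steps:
x(c) = -9 + 6*c (x(c) = -9 + 3*(c + c) = -9 + 3*(2*c) = -9 + 6*c)
y(b, U) = -3 + b*(-9/65 + 26/b + 6*b/65)/2 (y(b, U) = -3 + (((-9 + 6*b)/65 + 26/b)*b)/2 = -3 + (((-9 + 6*b)*(1/65) + 26/b)*b)/2 = -3 + (((-9/65 + 6*b/65) + 26/b)*b)/2 = -3 + ((-9/65 + 26/b + 6*b/65)*b)/2 = -3 + (b*(-9/65 + 26/b + 6*b/65))/2 = -3 + b*(-9/65 + 26/b + 6*b/65)/2)
((-4649 + y(-84, -38)) + 17491) - 22441 = ((-4649 + (10 + (3/130)*(-84)*(-3 + 2*(-84)))) + 17491) - 22441 = ((-4649 + (10 + (3/130)*(-84)*(-3 - 168))) + 17491) - 22441 = ((-4649 + (10 + (3/130)*(-84)*(-171))) + 17491) - 22441 = ((-4649 + (10 + 21546/65)) + 17491) - 22441 = ((-4649 + 22196/65) + 17491) - 22441 = (-279989/65 + 17491) - 22441 = 856926/65 - 22441 = -601739/65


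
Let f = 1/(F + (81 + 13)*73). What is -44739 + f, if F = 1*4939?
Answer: -527964938/11801 ≈ -44739.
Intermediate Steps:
F = 4939
f = 1/11801 (f = 1/(4939 + (81 + 13)*73) = 1/(4939 + 94*73) = 1/(4939 + 6862) = 1/11801 ≈ 8.4739e-5)
-44739 + f = -44739 + 1/11801 = -527964938/11801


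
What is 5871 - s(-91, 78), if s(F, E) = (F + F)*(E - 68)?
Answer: 7691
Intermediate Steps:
s(F, E) = 2*F*(-68 + E) (s(F, E) = (2*F)*(-68 + E) = 2*F*(-68 + E))
5871 - s(-91, 78) = 5871 - 2*(-91)*(-68 + 78) = 5871 - 2*(-91)*10 = 5871 - 1*(-1820) = 5871 + 1820 = 7691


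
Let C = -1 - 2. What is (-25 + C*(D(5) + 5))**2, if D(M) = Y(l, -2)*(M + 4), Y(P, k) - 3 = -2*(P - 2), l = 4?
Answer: 169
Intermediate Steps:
C = -3
Y(P, k) = 7 - 2*P (Y(P, k) = 3 - 2*(P - 2) = 3 - 2*(-2 + P) = 3 + (4 - 2*P) = 7 - 2*P)
D(M) = -4 - M (D(M) = (7 - 2*4)*(M + 4) = (7 - 8)*(4 + M) = -(4 + M) = -4 - M)
(-25 + C*(D(5) + 5))**2 = (-25 - 3*((-4 - 1*5) + 5))**2 = (-25 - 3*((-4 - 5) + 5))**2 = (-25 - 3*(-9 + 5))**2 = (-25 - 3*(-4))**2 = (-25 + 12)**2 = (-13)**2 = 169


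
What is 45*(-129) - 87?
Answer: -5892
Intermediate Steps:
45*(-129) - 87 = -5805 - 87 = -5892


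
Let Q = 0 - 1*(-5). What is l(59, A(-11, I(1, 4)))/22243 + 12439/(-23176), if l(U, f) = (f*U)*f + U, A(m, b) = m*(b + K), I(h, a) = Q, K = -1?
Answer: 3092493/672104 ≈ 4.6012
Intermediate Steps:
Q = 5 (Q = 0 + 5 = 5)
I(h, a) = 5
A(m, b) = m*(-1 + b) (A(m, b) = m*(b - 1) = m*(-1 + b))
l(U, f) = U + U*f² (l(U, f) = (U*f)*f + U = U*f² + U = U + U*f²)
l(59, A(-11, I(1, 4)))/22243 + 12439/(-23176) = (59*(1 + (-11*(-1 + 5))²))/22243 + 12439/(-23176) = (59*(1 + (-11*4)²))*(1/22243) + 12439*(-1/23176) = (59*(1 + (-44)²))*(1/22243) - 12439/23176 = (59*(1 + 1936))*(1/22243) - 12439/23176 = (59*1937)*(1/22243) - 12439/23176 = 114283*(1/22243) - 12439/23176 = 149/29 - 12439/23176 = 3092493/672104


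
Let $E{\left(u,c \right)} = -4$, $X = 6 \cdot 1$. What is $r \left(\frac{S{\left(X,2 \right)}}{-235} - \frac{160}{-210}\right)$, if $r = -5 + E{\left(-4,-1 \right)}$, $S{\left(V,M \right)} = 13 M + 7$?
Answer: $- \frac{9201}{1645} \approx -5.5933$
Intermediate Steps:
$X = 6$
$S{\left(V,M \right)} = 7 + 13 M$
$r = -9$ ($r = -5 - 4 = -9$)
$r \left(\frac{S{\left(X,2 \right)}}{-235} - \frac{160}{-210}\right) = - 9 \left(\frac{7 + 13 \cdot 2}{-235} - \frac{160}{-210}\right) = - 9 \left(\left(7 + 26\right) \left(- \frac{1}{235}\right) - - \frac{16}{21}\right) = - 9 \left(33 \left(- \frac{1}{235}\right) + \frac{16}{21}\right) = - 9 \left(- \frac{33}{235} + \frac{16}{21}\right) = \left(-9\right) \frac{3067}{4935} = - \frac{9201}{1645}$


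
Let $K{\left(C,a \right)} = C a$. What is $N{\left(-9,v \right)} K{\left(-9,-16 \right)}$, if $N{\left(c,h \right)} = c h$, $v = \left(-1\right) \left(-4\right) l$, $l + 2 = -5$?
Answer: $36288$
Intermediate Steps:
$l = -7$ ($l = -2 - 5 = -7$)
$v = -28$ ($v = \left(-1\right) \left(-4\right) \left(-7\right) = 4 \left(-7\right) = -28$)
$N{\left(-9,v \right)} K{\left(-9,-16 \right)} = \left(-9\right) \left(-28\right) \left(\left(-9\right) \left(-16\right)\right) = 252 \cdot 144 = 36288$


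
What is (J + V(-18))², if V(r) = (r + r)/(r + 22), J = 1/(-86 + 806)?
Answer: 41977441/518400 ≈ 80.975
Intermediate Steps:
J = 1/720 ≈ 0.0013889
V(r) = 2*r/(22 + r) (V(r) = (2*r)/(22 + r) = 2*r/(22 + r))
(J + V(-18))² = (1/720 + 2*(-18)/(22 - 18))² = (1/720 + 2*(-18)/4)² = (1/720 + 2*(-18)*(¼))² = (1/720 - 9)² = (-6479/720)² = 41977441/518400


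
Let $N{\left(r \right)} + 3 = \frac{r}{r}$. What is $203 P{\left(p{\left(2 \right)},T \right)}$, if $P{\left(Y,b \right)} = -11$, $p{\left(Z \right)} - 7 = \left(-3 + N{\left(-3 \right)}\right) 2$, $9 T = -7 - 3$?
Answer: $-2233$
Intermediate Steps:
$T = - \frac{10}{9}$ ($T = \frac{-7 - 3}{9} = \frac{1}{9} \left(-10\right) = - \frac{10}{9} \approx -1.1111$)
$N{\left(r \right)} = -2$ ($N{\left(r \right)} = -3 + \frac{r}{r} = -3 + 1 = -2$)
$p{\left(Z \right)} = -3$ ($p{\left(Z \right)} = 7 + \left(-3 - 2\right) 2 = 7 - 10 = -3$)
$203 P{\left(p{\left(2 \right)},T \right)} = 203 \left(-11\right) = -2233$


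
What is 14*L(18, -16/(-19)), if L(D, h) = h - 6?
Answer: -1372/19 ≈ -72.211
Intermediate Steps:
L(D, h) = -6 + h
14*L(18, -16/(-19)) = 14*(-6 - 16/(-19)) = 14*(-6 - 16*(-1/19)) = 14*(-6 + 16/19) = 14*(-98/19) = -1372/19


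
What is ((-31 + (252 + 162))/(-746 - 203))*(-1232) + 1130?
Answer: 1544226/949 ≈ 1627.2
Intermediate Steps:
((-31 + (252 + 162))/(-746 - 203))*(-1232) + 1130 = ((-31 + 414)/(-949))*(-1232) + 1130 = (383*(-1/949))*(-1232) + 1130 = -383/949*(-1232) + 1130 = 471856/949 + 1130 = 1544226/949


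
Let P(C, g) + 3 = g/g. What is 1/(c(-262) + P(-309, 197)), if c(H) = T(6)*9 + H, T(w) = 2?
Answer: -1/246 ≈ -0.0040650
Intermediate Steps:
P(C, g) = -2 (P(C, g) = -3 + g/g = -3 + 1 = -2)
c(H) = 18 + H (c(H) = 2*9 + H = 18 + H)
1/(c(-262) + P(-309, 197)) = 1/((18 - 262) - 2) = 1/(-244 - 2) = 1/(-246) = -1/246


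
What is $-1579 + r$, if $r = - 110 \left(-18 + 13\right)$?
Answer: $-1029$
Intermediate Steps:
$r = 550$ ($r = \left(-110\right) \left(-5\right) = 550$)
$-1579 + r = -1579 + 550 = -1029$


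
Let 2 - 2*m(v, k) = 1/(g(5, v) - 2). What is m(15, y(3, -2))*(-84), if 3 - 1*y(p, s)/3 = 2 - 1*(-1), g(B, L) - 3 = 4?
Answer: -378/5 ≈ -75.600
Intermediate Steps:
g(B, L) = 7 (g(B, L) = 3 + 4 = 7)
y(p, s) = 0 (y(p, s) = 9 - 3*(2 - 1*(-1)) = 9 - 3*(2 + 1) = 9 - 3*3 = 9 - 9 = 0)
m(v, k) = 9/10 (m(v, k) = 1 - 1/(2*(7 - 2)) = 1 - ½/5 = 1 - ½*⅕ = 1 - ⅒ = 9/10)
m(15, y(3, -2))*(-84) = (9/10)*(-84) = -378/5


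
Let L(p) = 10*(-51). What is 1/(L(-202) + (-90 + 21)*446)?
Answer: -1/31284 ≈ -3.1965e-5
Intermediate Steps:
L(p) = -510
1/(L(-202) + (-90 + 21)*446) = 1/(-510 + (-90 + 21)*446) = 1/(-510 - 69*446) = 1/(-510 - 30774) = 1/(-31284) = -1/31284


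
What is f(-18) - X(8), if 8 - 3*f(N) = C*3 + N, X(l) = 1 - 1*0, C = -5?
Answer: 38/3 ≈ 12.667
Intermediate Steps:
X(l) = 1 (X(l) = 1 + 0 = 1)
f(N) = 23/3 - N/3 (f(N) = 8/3 - (-5*3 + N)/3 = 8/3 - (-15 + N)/3 = 8/3 + (5 - N/3) = 23/3 - N/3)
f(-18) - X(8) = (23/3 - 1/3*(-18)) - 1*1 = (23/3 + 6) - 1 = 41/3 - 1 = 38/3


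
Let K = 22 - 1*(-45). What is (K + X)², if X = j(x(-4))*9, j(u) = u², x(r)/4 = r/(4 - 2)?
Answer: 413449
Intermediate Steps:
x(r) = 2*r (x(r) = 4*(r/(4 - 2)) = 4*(r/2) = 2*r)
K = 67 (K = 22 + 45 = 67)
X = 576 (X = (2*(-4))²*9 = (-8)²*9 = 64*9 = 576)
(K + X)² = (67 + 576)² = 643² = 413449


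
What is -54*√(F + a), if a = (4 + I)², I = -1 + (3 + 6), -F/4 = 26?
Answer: -108*√10 ≈ -341.53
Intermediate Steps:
F = -104 (F = -4*26 = -104)
I = 8 (I = -1 + 9 = 8)
a = 144 (a = (4 + 8)² = 12² = 144)
-54*√(F + a) = -54*√(-104 + 144) = -108*√10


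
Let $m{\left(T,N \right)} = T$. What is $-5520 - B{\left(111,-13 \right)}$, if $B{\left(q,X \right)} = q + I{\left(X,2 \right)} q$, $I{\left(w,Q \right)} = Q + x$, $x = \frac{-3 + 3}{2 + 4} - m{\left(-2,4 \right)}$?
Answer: $-6075$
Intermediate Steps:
$x = 2$ ($x = \frac{-3 + 3}{2 + 4} - -2 = \frac{0}{6} + 2 = 0 \cdot \frac{1}{6} + 2 = 0 + 2 = 2$)
$I{\left(w,Q \right)} = 2 + Q$ ($I{\left(w,Q \right)} = Q + 2 = 2 + Q$)
$B{\left(q,X \right)} = 5 q$ ($B{\left(q,X \right)} = q + \left(2 + 2\right) q = q + 4 q = 5 q$)
$-5520 - B{\left(111,-13 \right)} = -5520 - 5 \cdot 111 = -5520 - 555 = -6075$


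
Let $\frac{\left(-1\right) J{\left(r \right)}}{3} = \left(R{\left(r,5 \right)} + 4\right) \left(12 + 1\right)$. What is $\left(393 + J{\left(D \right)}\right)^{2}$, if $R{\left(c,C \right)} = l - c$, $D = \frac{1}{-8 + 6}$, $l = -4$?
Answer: $\frac{558009}{4} \approx 1.395 \cdot 10^{5}$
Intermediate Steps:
$D = - \frac{1}{2}$ ($D = \frac{1}{-2} = - \frac{1}{2} \approx -0.5$)
$R{\left(c,C \right)} = -4 - c$
$J{\left(r \right)} = 39 r$ ($J{\left(r \right)} = - 3 \left(\left(-4 - r\right) + 4\right) \left(12 + 1\right) = - 3 - r 13 = - 3 \left(- 13 r\right) = 39 r$)
$\left(393 + J{\left(D \right)}\right)^{2} = \left(393 + 39 \left(- \frac{1}{2}\right)\right)^{2} = \left(393 - \frac{39}{2}\right)^{2} = \left(\frac{747}{2}\right)^{2} = \frac{558009}{4}$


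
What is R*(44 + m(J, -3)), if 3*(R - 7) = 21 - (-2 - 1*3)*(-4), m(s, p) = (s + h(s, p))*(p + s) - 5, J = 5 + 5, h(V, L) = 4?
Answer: 3014/3 ≈ 1004.7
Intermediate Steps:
J = 10
m(s, p) = -5 + (4 + s)*(p + s) (m(s, p) = (s + 4)*(p + s) - 5 = (4 + s)*(p + s) - 5 = -5 + (4 + s)*(p + s))
R = 22/3 (R = 7 + (21 - (-2 - 1*3)*(-4))/3 = 7 + (21 - (-2 - 3)*(-4))/3 = 7 + (21 - (-5)*(-4))/3 = 7 + (21 - 1*20)/3 = 7 + (21 - 20)/3 = 7 + (⅓)*1 = 7 + ⅓ = 22/3 ≈ 7.3333)
R*(44 + m(J, -3)) = 22*(44 + (-5 + 10² + 4*(-3) + 4*10 - 3*10))/3 = 22*(44 + (-5 + 100 - 12 + 40 - 30))/3 = 22*(44 + 93)/3 = (22/3)*137 = 3014/3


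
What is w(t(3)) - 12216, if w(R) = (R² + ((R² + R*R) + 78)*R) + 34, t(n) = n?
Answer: -11885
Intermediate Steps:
w(R) = 34 + R² + R*(78 + 2*R²) (w(R) = (R² + ((R² + R²) + 78)*R) + 34 = (R² + (2*R² + 78)*R) + 34 = (R² + (78 + 2*R²)*R) + 34 = (R² + R*(78 + 2*R²)) + 34 = 34 + R² + R*(78 + 2*R²))
w(t(3)) - 12216 = (34 + 3² + 2*3³ + 78*3) - 12216 = (34 + 9 + 2*27 + 234) - 12216 = (34 + 9 + 54 + 234) - 12216 = 331 - 12216 = -11885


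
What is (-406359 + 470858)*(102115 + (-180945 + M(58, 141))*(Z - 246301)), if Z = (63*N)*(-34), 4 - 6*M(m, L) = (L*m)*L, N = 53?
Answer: 25979176391032241/3 ≈ 8.6597e+15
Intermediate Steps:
M(m, L) = ⅔ - m*L²/6 (M(m, L) = ⅔ - L*m*L/6 = ⅔ - m*L²/6)
Z = -113526 (Z = (63*53)*(-34) = 3339*(-34) = -113526)
(-406359 + 470858)*(102115 + (-180945 + M(58, 141))*(Z - 246301)) = (-406359 + 470858)*(102115 + (-180945 + (⅔ - ⅙*58*141²))*(-113526 - 246301)) = 64499*(102115 + (-180945 + (⅔ - ⅙*58*19881))*(-359827)) = 64499*(102115 + (-180945 + (⅔ - 192183))*(-359827)) = 64499*(102115 + (-180945 - 576547/3)*(-359827)) = 64499*(102115 - 1119382/3*(-359827)) = 64499*(102115 + 402783866914/3) = 64499*(402784173259/3) = 25979176391032241/3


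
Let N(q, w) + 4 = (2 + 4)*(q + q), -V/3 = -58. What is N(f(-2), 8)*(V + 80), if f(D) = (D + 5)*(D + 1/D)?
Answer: -23876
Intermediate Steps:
V = 174 (V = -3*(-58) = 174)
f(D) = (5 + D)*(D + 1/D)
N(q, w) = -4 + 12*q (N(q, w) = -4 + (2 + 4)*(q + q) = -4 + 6*(2*q) = -4 + 12*q)
N(f(-2), 8)*(V + 80) = (-4 + 12*(1 + (-2)² + 5*(-2) + 5/(-2)))*(174 + 80) = (-4 + 12*(1 + 4 - 10 + 5*(-½)))*254 = (-4 + 12*(1 + 4 - 10 - 5/2))*254 = (-4 + 12*(-15/2))*254 = (-4 - 90)*254 = -94*254 = -23876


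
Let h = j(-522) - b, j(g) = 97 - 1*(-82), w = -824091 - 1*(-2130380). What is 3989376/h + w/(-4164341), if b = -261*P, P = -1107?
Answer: -4247577594347/300611283767 ≈ -14.130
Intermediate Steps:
w = 1306289 (w = -824091 + 2130380 = 1306289)
b = 288927 (b = -261*(-1107) = 288927)
j(g) = 179 (j(g) = 97 + 82 = 179)
h = -288748 (h = 179 - 1*288927 = 179 - 288927 = -288748)
3989376/h + w/(-4164341) = 3989376/(-288748) + 1306289/(-4164341) = 3989376*(-1/288748) + 1306289*(-1/4164341) = -997344/72187 - 1306289/4164341 = -4247577594347/300611283767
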